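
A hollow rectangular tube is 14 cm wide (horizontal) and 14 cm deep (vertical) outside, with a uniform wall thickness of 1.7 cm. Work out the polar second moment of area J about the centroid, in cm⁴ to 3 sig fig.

Decompose the section into non-overlapping parts with the origin at the bottom-left of its bounding rectangle.
Outer rectangle: 14 × 14, A = 196 cm², y = 7 cm, Ī = 3201.3 cm⁴.
Inner void (subtracted): 10.6 × 10.6, A = 112.36 cm², y = 7 cm, Ī = 1052.1 cm⁴.
By symmetry the centroid is at mid-height, ȳ = 7 cm.
All pieces are centred on the centroidal x-axis, so I = ΣĪ (holes subtracted) = 2149.3 cm⁴.
Repeating about the centroidal y-axis gives I_y = 2149.3 cm⁴.
Polar second moment: J = I_x + I_y = 4298.5 cm⁴.

J ≈ 4300 cm⁴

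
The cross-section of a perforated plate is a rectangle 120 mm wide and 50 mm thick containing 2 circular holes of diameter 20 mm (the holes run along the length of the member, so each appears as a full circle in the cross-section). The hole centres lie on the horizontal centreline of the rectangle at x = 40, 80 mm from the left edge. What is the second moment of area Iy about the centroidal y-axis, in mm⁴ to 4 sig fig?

Treat the section as a set of non-overlapping primitives; coordinates are from the bounding-box lower-left.
Plate: 120 × 50, A = 6 000 mm², x = 60 mm, Ī = 7 200 000 mm⁴.
Hole 1 (subtracted): ⌀20, A = 314.159 mm², x = 40 mm, Ī = 7853.98 mm⁴.
Hole 2 (subtracted): ⌀20, A = 314.159 mm², x = 80 mm, Ī = 7853.98 mm⁴.
By symmetry the centroid is at mid-width, x̄ = 60 mm.
Transfer each piece to the centroidal y-axis using Ī + A·d² with d = x − 60:
  plate: d = 0 mm → contributes +7 200 000 mm⁴
  hole 1: d = -20 mm → contributes −133 518 mm⁴
  hole 2: d = 20 mm → contributes −133 518 mm⁴
Total I = 6 932 965 mm⁴.

Iy ≈ 6.933 × 10⁶ mm⁴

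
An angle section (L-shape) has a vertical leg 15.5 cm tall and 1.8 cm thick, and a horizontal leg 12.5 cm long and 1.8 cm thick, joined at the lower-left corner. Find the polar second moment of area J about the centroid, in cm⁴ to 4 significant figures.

Break the section into simple shapes (no overlaps), measuring from the bottom-left corner of the bounding box.
Vertical leg: 1.8 × 15.5, A = 27.9 cm², y = 7.75 cm, Ī = 558.581 cm⁴.
Horizontal leg (remainder): 10.7 × 1.8, A = 19.26 cm², y = 0.9 cm, Ī = 5.2002 cm⁴.
Centroid: ȳ = ΣA·y / ΣA = 4.95248 cm.
Transfer each piece to the centroidal x-axis using Ī + A·d² with d = y − 4.95248:
  vertical leg: d = 2.79752 cm → contributes +776.93 cm⁴
  horizontal leg (remainder): d = -4.05248 cm → contributes +321.5 cm⁴
Total I = 1098.43 cm⁴.
For the y-axis: x̄ = 3.45248 cm.
Repeating about the centroidal y-axis gives I_y = 636.378 cm⁴.
Polar second moment: J = I_x + I_y = 1734.81 cm⁴.

J ≈ 1735 cm⁴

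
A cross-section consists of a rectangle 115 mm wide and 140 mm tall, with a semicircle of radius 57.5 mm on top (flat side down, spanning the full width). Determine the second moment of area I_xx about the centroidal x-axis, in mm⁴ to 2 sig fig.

Split into non-overlapping primitives; take the origin at the lower-left of the bounding box.
Rectangular body: 115 × 140, A = 16 100 mm², y = 70 mm, Ī = 26 296 667 mm⁴.
Semicircular cap: semicircle r = 57.5, A = 5 193 mm², y = 164.4 mm, Ī = 1 199 785 mm⁴.
Centroid: ȳ = ΣA·y / ΣA = 93.02 mm.
Transfer each piece to the centroidal x-axis using Ī + A·d² with d = y − 93.02:
  rectangular body: d = -23.02 mm → contributes +34 832 063 mm⁴
  semicircular cap: d = 71.38 mm → contributes +27 660 039 mm⁴
Total I = 62 492 102 mm⁴.

I_xx ≈ 6.2 × 10⁷ mm⁴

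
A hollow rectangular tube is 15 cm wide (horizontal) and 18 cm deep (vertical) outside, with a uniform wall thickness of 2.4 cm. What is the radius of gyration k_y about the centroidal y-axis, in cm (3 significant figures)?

k_y ≈ 5.36 cm

Treat the section as a set of non-overlapping primitives; coordinates are from the bounding-box lower-left.
Outer rectangle: 15 × 18, A = 270 cm², x = 7.5 cm, Ī = 5062.5 cm⁴.
Inner void (subtracted): 10.2 × 13.2, A = 134.64 cm², x = 7.5 cm, Ī = 1167.3 cm⁴.
By symmetry the centroid is at mid-width, x̄ = 7.5 cm.
All pieces are centred on the centroidal y-axis, so I = ΣĪ (holes subtracted) = 3895.2 cm⁴.
Radius of gyration: k = √(I/A) = √(3895.2 / 135.36) = 5.3644 cm.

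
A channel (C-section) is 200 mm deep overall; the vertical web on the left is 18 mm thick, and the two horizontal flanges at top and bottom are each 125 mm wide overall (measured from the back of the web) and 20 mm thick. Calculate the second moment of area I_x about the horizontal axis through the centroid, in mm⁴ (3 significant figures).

Decompose the section into non-overlapping parts with the origin at the bottom-left of its bounding rectangle.
Web: 18 × 200, A = 3 600 mm², y = 100 mm, Ī = 12 000 000 mm⁴.
Top flange (beyond web): 107 × 20, A = 2 140 mm², y = 190 mm, Ī = 71 333 mm⁴.
Bottom flange (beyond web): 107 × 20, A = 2 140 mm², y = 10 mm, Ī = 71 333 mm⁴.
By symmetry the centroid is at mid-height, ȳ = 100 mm.
Transfer each piece to the horizontal axis through the centroid using Ī + A·d² with d = y − 100:
  web: d = 0 mm → contributes +12 000 000 mm⁴
  top flange (beyond web): d = 90 mm → contributes +17 405 333 mm⁴
  bottom flange (beyond web): d = -90 mm → contributes +17 405 333 mm⁴
Total I = 46 810 667 mm⁴.

I_x ≈ 4.68 × 10⁷ mm⁴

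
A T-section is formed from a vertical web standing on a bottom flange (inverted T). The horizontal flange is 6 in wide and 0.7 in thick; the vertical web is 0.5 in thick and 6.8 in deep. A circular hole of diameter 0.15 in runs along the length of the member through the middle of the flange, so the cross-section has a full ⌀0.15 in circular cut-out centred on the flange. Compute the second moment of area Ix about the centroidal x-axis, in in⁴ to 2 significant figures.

Ix ≈ 40 in⁴

Break the section into simple shapes (no overlaps), measuring from the bottom-left corner of the bounding box.
Flange: 6 × 0.7, A = 4.2 in², y = 0.35 in, Ī = 0.1715 in⁴.
Web: 0.5 × 6.8, A = 3.4 in², y = 4.1 in, Ī = 13.1 in⁴.
Hole (subtracted): ⌀0.15, A = 0.01767 in², y = 0.35 in, Ī = 0.00002485 in⁴.
Centroid: ȳ = ΣA·y / ΣA = 2.032 in.
Transfer each piece to the centroidal x-axis using Ī + A·d² with d = y − 2.032:
  flange: d = -1.682 in → contributes +12.05 in⁴
  web: d = 2.068 in → contributes +27.65 in⁴
  hole: d = -1.682 in → contributes −0.04999 in⁴
Total I = 39.65 in⁴.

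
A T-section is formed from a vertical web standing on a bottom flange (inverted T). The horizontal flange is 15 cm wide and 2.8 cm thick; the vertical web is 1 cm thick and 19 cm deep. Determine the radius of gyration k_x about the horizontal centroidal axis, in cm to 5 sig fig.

k_x ≈ 5.9414 cm

Split into non-overlapping primitives; take the origin at the lower-left of the bounding box.
Flange: 15 × 2.8, A = 42 cm², y = 1.4 cm, Ī = 27.44 cm⁴.
Web: 1 × 19, A = 19 cm², y = 12.3 cm, Ī = 571.5833 cm⁴.
Centroid: ȳ = ΣA·y / ΣA = 4.795082 cm.
Transfer each piece to the horizontal centroidal axis using Ī + A·d² with d = y − 4.795082:
  flange: d = -3.395082 cm → contributes +511.5564 cm⁴
  web: d = 7.504918 cm → contributes +1641.735 cm⁴
Total I = 2153.292 cm⁴.
Radius of gyration: k = √(I/A) = √(2153.292 / 61) = 5.941369 cm.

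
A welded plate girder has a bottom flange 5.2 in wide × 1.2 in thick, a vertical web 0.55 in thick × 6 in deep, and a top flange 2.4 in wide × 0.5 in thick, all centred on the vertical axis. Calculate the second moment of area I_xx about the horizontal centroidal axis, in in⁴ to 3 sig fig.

Decompose the section into non-overlapping parts with the origin at the bottom-left of its bounding rectangle.
Bottom plate: 5.2 × 1.2, A = 6.24 in², y = 0.6 in, Ī = 0.7488 in⁴.
Web plate: 0.55 × 6, A = 3.3 in², y = 4.2 in, Ī = 9.9 in⁴.
Top plate: 2.4 × 0.5, A = 1.2 in², y = 7.45 in, Ī = 0.025 in⁴.
Centroid: ȳ = ΣA·y / ΣA = 2.4715 in.
Transfer each piece to the horizontal centroidal axis using Ī + A·d² with d = y − 2.4715:
  bottom plate: d = -1.8715 in → contributes +22.605 in⁴
  web plate: d = 1.7285 in → contributes +19.759 in⁴
  top plate: d = 4.9785 in → contributes +29.767 in⁴
Total I = 72.131 in⁴.

I_xx ≈ 72.1 in⁴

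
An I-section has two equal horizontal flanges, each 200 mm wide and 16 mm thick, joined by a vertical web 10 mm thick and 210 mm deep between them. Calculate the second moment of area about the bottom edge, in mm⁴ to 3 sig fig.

Break the section into simple shapes (no overlaps), measuring from the bottom-left corner of the bounding box.
Bottom flange: 200 × 16, A = 3 200 mm², y = 8 mm, Ī = 68 267 mm⁴.
Web: 10 × 210, A = 2 100 mm², y = 121 mm, Ī = 7 717 500 mm⁴.
Top flange: 200 × 16, A = 3 200 mm², y = 234 mm, Ī = 68 267 mm⁴.
Transfer each piece to a horizontal axis along the bottom face using Ī + A·d² with d = y − 0:
  bottom flange: d = 8 mm → contributes +273 067 mm⁴
  web: d = 121 mm → contributes +38 463 600 mm⁴
  top flange: d = 234 mm → contributes +175 287 467 mm⁴
Total I = 214 024 133 mm⁴.

I_base ≈ 2.14 × 10⁸ mm⁴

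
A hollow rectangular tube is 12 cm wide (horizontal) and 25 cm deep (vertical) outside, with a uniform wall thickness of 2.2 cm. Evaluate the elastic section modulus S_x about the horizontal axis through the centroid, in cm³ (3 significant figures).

Break the section into simple shapes (no overlaps), measuring from the bottom-left corner of the bounding box.
Outer rectangle: 12 × 25, A = 300 cm², y = 12.5 cm, Ī = 15 625 cm⁴.
Inner void (subtracted): 7.6 × 20.6, A = 156.56 cm², y = 12.5 cm, Ī = 5536.5 cm⁴.
By symmetry the centroid is at mid-height, ȳ = 12.5 cm.
All pieces are centred on the horizontal axis through the centroid, so I = ΣĪ (holes subtracted) = 10 089 cm⁴.
Extreme fibre distance c = 12.5 cm; S = I/c = 807.08 cm³.

S_x ≈ 807 cm³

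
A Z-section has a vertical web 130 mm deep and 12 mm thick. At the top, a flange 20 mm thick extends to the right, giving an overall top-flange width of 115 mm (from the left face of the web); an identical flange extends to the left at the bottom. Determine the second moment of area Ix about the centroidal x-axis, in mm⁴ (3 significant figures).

Treat the section as a set of non-overlapping primitives; coordinates are from the bounding-box lower-left.
Web: 12 × 130, A = 1 560 mm², y = 65 mm, Ī = 2 197 000 mm⁴.
Top flange (beyond web): 103 × 20, A = 2 060 mm², y = 120 mm, Ī = 68 667 mm⁴.
Bottom flange (beyond web): 103 × 20, A = 2 060 mm², y = 10 mm, Ī = 68 667 mm⁴.
Centroid: ȳ = ΣA·y / ΣA = 65 mm.
Transfer each piece to the centroidal x-axis using Ī + A·d² with d = y − 65:
  web: d = 0 mm → contributes +2 197 000 mm⁴
  top flange (beyond web): d = 55 mm → contributes +6 300 167 mm⁴
  bottom flange (beyond web): d = -55 mm → contributes +6 300 167 mm⁴
Total I = 14 797 333 mm⁴.

Ix ≈ 1.48 × 10⁷ mm⁴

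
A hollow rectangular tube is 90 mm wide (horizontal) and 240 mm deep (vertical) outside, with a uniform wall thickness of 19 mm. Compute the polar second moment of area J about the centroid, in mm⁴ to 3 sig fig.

Split into non-overlapping primitives; take the origin at the lower-left of the bounding box.
Outer rectangle: 90 × 240, A = 21 600 mm², y = 120 mm, Ī = 103 680 000 mm⁴.
Inner void (subtracted): 52 × 202, A = 10 504 mm², y = 120 mm, Ī = 35 717 101 mm⁴.
By symmetry the centroid is at mid-height, ȳ = 120 mm.
All pieces are centred on the centroidal x-axis, so I = ΣĪ (holes subtracted) = 67 962 899 mm⁴.
Repeating about the centroidal y-axis gives I_y = 12 213 099 mm⁴.
Polar second moment: J = I_x + I_y = 80 175 997 mm⁴.

J ≈ 8.02 × 10⁷ mm⁴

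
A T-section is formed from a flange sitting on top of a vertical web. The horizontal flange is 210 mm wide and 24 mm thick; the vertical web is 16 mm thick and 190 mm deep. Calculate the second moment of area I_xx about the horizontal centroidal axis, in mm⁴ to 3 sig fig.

I_xx ≈ 3.11 × 10⁷ mm⁴

Break the section into simple shapes (no overlaps), measuring from the bottom-left corner of the bounding box.
Flange: 210 × 24, A = 5 040 mm², y = 202 mm, Ī = 241 920 mm⁴.
Web: 16 × 190, A = 3 040 mm², y = 95 mm, Ī = 9 145 333 mm⁴.
Centroid: ȳ = ΣA·y / ΣA = 161.74 mm.
Transfer each piece to the horizontal centroidal axis using Ī + A·d² with d = y − 161.74:
  flange: d = 40.257 mm → contributes +8 410 048 mm⁴
  web: d = -66.743 mm → contributes +22 687 230 mm⁴
Total I = 31 097 278 mm⁴.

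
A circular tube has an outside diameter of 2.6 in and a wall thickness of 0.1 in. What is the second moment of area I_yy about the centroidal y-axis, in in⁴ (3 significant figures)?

I_yy ≈ 0.615 in⁴

Decompose the section into non-overlapping parts with the origin at the bottom-left of its bounding rectangle.
Outer circle: ⌀2.6, A = 5.3093 in², x = 1.3 in, Ī = 2.2432 in⁴.
Bore (subtracted): ⌀2.4, A = 4.5239 in², x = 1.3 in, Ī = 1.6286 in⁴.
By symmetry the centroid is at mid-width, x̄ = 1.3 in.
All pieces are centred on the centroidal y-axis, so I = ΣĪ (holes subtracted) = 0.61457 in⁴.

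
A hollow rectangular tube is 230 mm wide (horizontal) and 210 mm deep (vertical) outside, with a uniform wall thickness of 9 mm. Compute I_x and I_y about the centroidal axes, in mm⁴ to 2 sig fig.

Split into non-overlapping primitives; take the origin at the lower-left of the bounding box.
Outer rectangle: 230 × 210, A = 48 300 mm², y = 105 mm, Ī = 177 502 500 mm⁴.
Inner void (subtracted): 212 × 192, A = 40 704 mm², y = 105 mm, Ī = 125 042 688 mm⁴.
By symmetry the centroid is at mid-height, ȳ = 105 mm.
All pieces are centred on the centroidal x-axis, so I = ΣĪ (holes subtracted) = 52 459 812 mm⁴.
Repeating about the centroidal y-axis gives I_y = 60 472 452 mm⁴.

I_x ≈ 5.2 × 10⁷ mm⁴, I_y ≈ 6.0 × 10⁷ mm⁴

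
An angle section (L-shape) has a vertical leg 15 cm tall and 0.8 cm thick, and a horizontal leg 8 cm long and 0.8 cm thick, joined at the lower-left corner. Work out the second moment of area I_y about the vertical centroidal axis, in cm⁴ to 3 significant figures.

Decompose the section into non-overlapping parts with the origin at the bottom-left of its bounding rectangle.
Vertical leg: 0.8 × 15, A = 12 cm², x = 0.4 cm, Ī = 0.64 cm⁴.
Horizontal leg (remainder): 7.2 × 0.8, A = 5.76 cm², x = 4.4 cm, Ī = 24.883 cm⁴.
Centroid: x̄ = ΣA·x / ΣA = 1.6973 cm.
Transfer each piece to the vertical centroidal axis using Ī + A·d² with d = x − 1.6973:
  vertical leg: d = -1.2973 cm → contributes +20.836 cm⁴
  horizontal leg (remainder): d = 2.7027 cm → contributes +66.958 cm⁴
Total I = 87.793 cm⁴.

I_y ≈ 87.8 cm⁴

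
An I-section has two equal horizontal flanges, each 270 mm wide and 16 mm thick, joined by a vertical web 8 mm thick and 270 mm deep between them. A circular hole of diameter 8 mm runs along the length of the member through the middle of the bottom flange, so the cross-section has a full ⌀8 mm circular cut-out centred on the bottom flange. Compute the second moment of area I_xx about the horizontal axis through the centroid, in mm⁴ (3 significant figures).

I_xx ≈ 1.89 × 10⁸ mm⁴

Break the section into simple shapes (no overlaps), measuring from the bottom-left corner of the bounding box.
Bottom flange: 270 × 16, A = 4 320 mm², y = 8 mm, Ī = 92 160 mm⁴.
Web: 8 × 270, A = 2 160 mm², y = 151 mm, Ī = 13 122 000 mm⁴.
Top flange: 270 × 16, A = 4 320 mm², y = 294 mm, Ī = 92 160 mm⁴.
Hole (subtracted): ⌀8, A = 50.265 mm², y = 8 mm, Ī = 201.06 mm⁴.
Centroid: ȳ = ΣA·y / ΣA = 151.67 mm.
Transfer each piece to the horizontal axis through the centroid using Ī + A·d² with d = y − 151.67:
  bottom flange: d = -143.67 mm → contributes +89 259 920 mm⁴
  web: d = -0.66866 mm → contributes +13 122 966 mm⁴
  top flange: d = 142.33 mm → contributes +87 607 623 mm⁴
  hole: d = -143.67 mm → contributes −1 037 715 mm⁴
Total I = 188 952 794 mm⁴.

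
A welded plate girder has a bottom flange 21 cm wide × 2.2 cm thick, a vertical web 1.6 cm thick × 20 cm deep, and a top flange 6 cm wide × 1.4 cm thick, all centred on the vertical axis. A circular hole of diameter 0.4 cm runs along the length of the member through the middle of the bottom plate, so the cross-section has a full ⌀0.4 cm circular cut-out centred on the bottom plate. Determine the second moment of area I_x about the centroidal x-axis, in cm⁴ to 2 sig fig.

Split into non-overlapping primitives; take the origin at the lower-left of the bounding box.
Bottom plate: 21 × 2.2, A = 46.2 cm², y = 1.1 cm, Ī = 18.63 cm⁴.
Web plate: 1.6 × 20, A = 32 cm², y = 12.2 cm, Ī = 1 067 cm⁴.
Top plate: 6 × 1.4, A = 8.4 cm², y = 22.9 cm, Ī = 1.372 cm⁴.
Hole (subtracted): ⌀0.4, A = 0.1257 cm², y = 1.1 cm, Ī = 0.001257 cm⁴.
Centroid: ȳ = ΣA·y / ΣA = 7.325 cm.
Transfer each piece to the centroidal x-axis using Ī + A·d² with d = y − 7.325:
  bottom plate: d = -6.225 cm → contributes +1 809 cm⁴
  web plate: d = 4.875 cm → contributes +1 827 cm⁴
  top plate: d = 15.57 cm → contributes +2 039 cm⁴
  hole: d = -6.225 cm → contributes −4.871 cm⁴
Total I = 5 670 cm⁴.

I_x ≈ 5700 cm⁴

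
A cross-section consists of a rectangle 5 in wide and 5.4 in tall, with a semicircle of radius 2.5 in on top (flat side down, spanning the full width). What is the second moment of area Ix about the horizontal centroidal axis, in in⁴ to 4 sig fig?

Decompose the section into non-overlapping parts with the origin at the bottom-left of its bounding rectangle.
Rectangular body: 5 × 5.4, A = 27 in², y = 2.7 in, Ī = 65.61 in⁴.
Semicircular cap: semicircle r = 2.5, A = 9.81748 in², y = 6.46103 in, Ī = 4.28738 in⁴.
Centroid: ȳ = ΣA·y / ΣA = 3.70289 in.
Transfer each piece to the horizontal centroidal axis using Ī + A·d² with d = y − 3.70289:
  rectangular body: d = -1.00289 in → contributes +92.7662 in⁴
  semicircular cap: d = 2.75814 in → contributes +78.9724 in⁴
Total I = 171.739 in⁴.

Ix ≈ 171.7 in⁴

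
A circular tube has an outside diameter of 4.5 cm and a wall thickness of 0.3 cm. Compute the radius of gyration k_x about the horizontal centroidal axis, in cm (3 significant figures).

Decompose the section into non-overlapping parts with the origin at the bottom-left of its bounding rectangle.
Outer circle: ⌀4.5, A = 15.904 cm², y = 2.25 cm, Ī = 20.129 cm⁴.
Bore (subtracted): ⌀3.9, A = 11.946 cm², y = 2.25 cm, Ī = 11.356 cm⁴.
By symmetry the centroid is at mid-height, ȳ = 2.25 cm.
All pieces are centred on the horizontal centroidal axis, so I = ΣĪ (holes subtracted) = 8.7728 cm⁴.
Radius of gyration: k = √(I/A) = √(8.7728 / 3.9584) = 1.4887 cm.

k_x ≈ 1.49 cm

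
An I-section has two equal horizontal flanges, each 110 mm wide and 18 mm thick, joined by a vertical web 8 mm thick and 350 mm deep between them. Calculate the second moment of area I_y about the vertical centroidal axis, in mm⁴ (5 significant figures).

Break the section into simple shapes (no overlaps), measuring from the bottom-left corner of the bounding box.
Bottom flange: 110 × 18, A = 1 980 mm², x = 55 mm, Ī = 1 996 500 mm⁴.
Web: 8 × 350, A = 2 800 mm², x = 55 mm, Ī = 14933.33 mm⁴.
Top flange: 110 × 18, A = 1 980 mm², x = 55 mm, Ī = 1 996 500 mm⁴.
By symmetry the centroid is at mid-width, x̄ = 55 mm.
All pieces are centred on the vertical centroidal axis, so I = ΣĪ = 4 007 933 mm⁴.

I_y ≈ 4.0079 × 10⁶ mm⁴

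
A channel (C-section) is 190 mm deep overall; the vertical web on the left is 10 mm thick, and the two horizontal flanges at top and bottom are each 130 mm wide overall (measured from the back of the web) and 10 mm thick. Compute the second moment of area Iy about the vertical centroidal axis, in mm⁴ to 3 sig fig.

Treat the section as a set of non-overlapping primitives; coordinates are from the bounding-box lower-left.
Web: 10 × 190, A = 1 900 mm², x = 5 mm, Ī = 15 833 mm⁴.
Top flange (beyond web): 120 × 10, A = 1 200 mm², x = 70 mm, Ī = 1 440 000 mm⁴.
Bottom flange (beyond web): 120 × 10, A = 1 200 mm², x = 70 mm, Ī = 1 440 000 mm⁴.
Centroid: x̄ = ΣA·x / ΣA = 41.279 mm.
Transfer each piece to the vertical centroidal axis using Ī + A·d² with d = x − 41.279:
  web: d = -36.279 mm → contributes +2 516 558 mm⁴
  top flange (beyond web): d = 28.721 mm → contributes +2 429 870 mm⁴
  bottom flange (beyond web): d = 28.721 mm → contributes +2 429 870 mm⁴
Total I = 7 376 298 mm⁴.

Iy ≈ 7.38 × 10⁶ mm⁴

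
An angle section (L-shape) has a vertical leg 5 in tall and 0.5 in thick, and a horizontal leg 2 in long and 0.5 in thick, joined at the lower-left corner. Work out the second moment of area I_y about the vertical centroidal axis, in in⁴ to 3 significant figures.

Decompose the section into non-overlapping parts with the origin at the bottom-left of its bounding rectangle.
Vertical leg: 0.5 × 5, A = 2.5 in², x = 0.25 in, Ī = 0.052083 in⁴.
Horizontal leg (remainder): 1.5 × 0.5, A = 0.75 in², x = 1.25 in, Ī = 0.14063 in⁴.
Centroid: x̄ = ΣA·x / ΣA = 0.48077 in.
Transfer each piece to the vertical centroidal axis using Ī + A·d² with d = x − 0.48077:
  vertical leg: d = -0.23077 in → contributes +0.18522 in⁴
  horizontal leg (remainder): d = 0.76923 in → contributes +0.58441 in⁴
Total I = 0.76963 in⁴.

I_y ≈ 0.770 in⁴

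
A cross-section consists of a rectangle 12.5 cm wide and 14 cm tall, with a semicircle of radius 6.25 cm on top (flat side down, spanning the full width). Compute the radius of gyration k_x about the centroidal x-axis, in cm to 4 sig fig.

k_x ≈ 5.542 cm

Break the section into simple shapes (no overlaps), measuring from the bottom-left corner of the bounding box.
Rectangular body: 12.5 × 14, A = 175 cm², y = 7 cm, Ī = 2858.33 cm⁴.
Semicircular cap: semicircle r = 6.25, A = 61.3592 cm², y = 16.6526 cm, Ī = 167.476 cm⁴.
Centroid: ȳ = ΣA·y / ΣA = 9.50583 cm.
Transfer each piece to the centroidal x-axis using Ī + A·d² with d = y − 9.50583:
  rectangular body: d = -2.50583 cm → contributes +3957.19 cm⁴
  semicircular cap: d = 7.14676 cm → contributes +3301.47 cm⁴
Total I = 7258.65 cm⁴.
Radius of gyration: k = √(I/A) = √(7258.65 / 236.359) = 5.54168 cm.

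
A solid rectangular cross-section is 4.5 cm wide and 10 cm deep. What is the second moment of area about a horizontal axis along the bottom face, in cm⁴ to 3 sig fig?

I_base ≈ 1500 cm⁴

The section: 4.5 × 10, A = 45 cm², y = 5 cm, Ī = 375 cm⁴.
Transfer it to a horizontal axis along the bottom face using Ī + A·d² with d = y − 0:
  the section: d = 5 cm → contributes +1 500 cm⁴
Total I = 1 500 cm⁴.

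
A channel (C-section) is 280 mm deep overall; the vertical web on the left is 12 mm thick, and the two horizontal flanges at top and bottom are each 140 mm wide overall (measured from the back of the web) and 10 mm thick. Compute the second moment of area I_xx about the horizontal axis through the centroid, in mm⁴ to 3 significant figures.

I_xx ≈ 6.86 × 10⁷ mm⁴

Break the section into simple shapes (no overlaps), measuring from the bottom-left corner of the bounding box.
Web: 12 × 280, A = 3 360 mm², y = 140 mm, Ī = 21 952 000 mm⁴.
Top flange (beyond web): 128 × 10, A = 1 280 mm², y = 275 mm, Ī = 10 667 mm⁴.
Bottom flange (beyond web): 128 × 10, A = 1 280 mm², y = 5 mm, Ī = 10 667 mm⁴.
By symmetry the centroid is at mid-height, ȳ = 140 mm.
Transfer each piece to the horizontal axis through the centroid using Ī + A·d² with d = y − 140:
  web: d = 0 mm → contributes +21 952 000 mm⁴
  top flange (beyond web): d = 135 mm → contributes +23 338 667 mm⁴
  bottom flange (beyond web): d = -135 mm → contributes +23 338 667 mm⁴
Total I = 68 629 333 mm⁴.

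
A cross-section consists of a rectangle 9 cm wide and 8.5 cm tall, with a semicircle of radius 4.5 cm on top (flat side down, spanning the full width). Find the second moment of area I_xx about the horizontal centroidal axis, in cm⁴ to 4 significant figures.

Treat the section as a set of non-overlapping primitives; coordinates are from the bounding-box lower-left.
Rectangular body: 9 × 8.5, A = 76.5 cm², y = 4.25 cm, Ī = 460.594 cm⁴.
Semicircular cap: semicircle r = 4.5, A = 31.8086 cm², y = 10.4099 cm, Ī = 45.0072 cm⁴.
Centroid: ȳ = ΣA·y / ΣA = 6.05906 cm.
Transfer each piece to the horizontal centroidal axis using Ī + A·d² with d = y − 6.05906:
  rectangular body: d = -1.80906 cm → contributes +710.955 cm⁴
  semicircular cap: d = 4.3508 cm → contributes +647.128 cm⁴
Total I = 1358.08 cm⁴.

I_xx ≈ 1358 cm⁴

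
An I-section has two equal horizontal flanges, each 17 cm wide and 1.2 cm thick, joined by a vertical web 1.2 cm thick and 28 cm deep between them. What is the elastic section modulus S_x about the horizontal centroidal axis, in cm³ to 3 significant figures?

S_x ≈ 717 cm³

Treat the section as a set of non-overlapping primitives; coordinates are from the bounding-box lower-left.
Bottom flange: 17 × 1.2, A = 20.4 cm², y = 0.6 cm, Ī = 2.448 cm⁴.
Web: 1.2 × 28, A = 33.6 cm², y = 15.2 cm, Ī = 2195.2 cm⁴.
Top flange: 17 × 1.2, A = 20.4 cm², y = 29.8 cm, Ī = 2.448 cm⁴.
By symmetry the centroid is at mid-height, ȳ = 15.2 cm.
Transfer each piece to the horizontal centroidal axis using Ī + A·d² with d = y − 15.2:
  bottom flange: d = -14.6 cm → contributes +4350.9 cm⁴
  web: d = 0 cm → contributes +2195.2 cm⁴
  top flange: d = 14.6 cm → contributes +4350.9 cm⁴
Total I = 10 897 cm⁴.
Extreme fibre distance c = 15.2 cm; S = I/c = 716.91 cm³.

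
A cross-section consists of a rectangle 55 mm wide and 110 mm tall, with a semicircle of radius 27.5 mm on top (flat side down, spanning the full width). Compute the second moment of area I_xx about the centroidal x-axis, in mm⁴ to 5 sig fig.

I_xx ≈ 1.0577 × 10⁷ mm⁴

Split into non-overlapping primitives; take the origin at the lower-left of the bounding box.
Rectangular body: 55 × 110, A = 6 050 mm², y = 55 mm, Ī = 6 100 417 mm⁴.
Semicircular cap: semicircle r = 27.5, A = 1187.915 mm², y = 121.6714 mm, Ī = 62771.55 mm⁴.
Centroid: ȳ = ΣA·y / ΣA = 65.94236 mm.
Transfer each piece to the centroidal x-axis using Ī + A·d² with d = y − 65.94236:
  rectangular body: d = -10.94236 mm → contributes +6 824 815 mm⁴
  semicircular cap: d = 55.729 mm → contributes +3 752 104 mm⁴
Total I = 10 576 919 mm⁴.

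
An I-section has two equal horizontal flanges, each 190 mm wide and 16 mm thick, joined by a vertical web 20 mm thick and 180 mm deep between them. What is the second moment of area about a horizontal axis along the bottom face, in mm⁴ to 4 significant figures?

I_base ≈ 1.770 × 10⁸ mm⁴

Treat the section as a set of non-overlapping primitives; coordinates are from the bounding-box lower-left.
Bottom flange: 190 × 16, A = 3 040 mm², y = 8 mm, Ī = 64853.3 mm⁴.
Web: 20 × 180, A = 3 600 mm², y = 106 mm, Ī = 9 720 000 mm⁴.
Top flange: 190 × 16, A = 3 040 mm², y = 204 mm, Ī = 64853.3 mm⁴.
Transfer each piece to the bottom edge using Ī + A·d² with d = y − 0:
  bottom flange: d = 8 mm → contributes +259 413 mm⁴
  web: d = 106 mm → contributes +50 169 600 mm⁴
  top flange: d = 204 mm → contributes +126 577 493 mm⁴
Total I = 177 006 507 mm⁴.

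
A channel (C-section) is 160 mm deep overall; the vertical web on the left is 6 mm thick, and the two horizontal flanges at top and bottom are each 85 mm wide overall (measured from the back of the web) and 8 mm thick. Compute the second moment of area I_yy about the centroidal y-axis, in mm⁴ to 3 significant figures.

Split into non-overlapping primitives; take the origin at the lower-left of the bounding box.
Web: 6 × 160, A = 960 mm², x = 3 mm, Ī = 2 880 mm⁴.
Top flange (beyond web): 79 × 8, A = 632 mm², x = 45.5 mm, Ī = 328 693 mm⁴.
Bottom flange (beyond web): 79 × 8, A = 632 mm², x = 45.5 mm, Ī = 328 693 mm⁴.
Centroid: x̄ = ΣA·x / ΣA = 27.155 mm.
Transfer each piece to the centroidal y-axis using Ī + A·d² with d = x − 27.155:
  web: d = -24.155 mm → contributes +562 990 mm⁴
  top flange (beyond web): d = 18.345 mm → contributes +541 393 mm⁴
  bottom flange (beyond web): d = 18.345 mm → contributes +541 393 mm⁴
Total I = 1 645 776 mm⁴.

I_yy ≈ 1.65 × 10⁶ mm⁴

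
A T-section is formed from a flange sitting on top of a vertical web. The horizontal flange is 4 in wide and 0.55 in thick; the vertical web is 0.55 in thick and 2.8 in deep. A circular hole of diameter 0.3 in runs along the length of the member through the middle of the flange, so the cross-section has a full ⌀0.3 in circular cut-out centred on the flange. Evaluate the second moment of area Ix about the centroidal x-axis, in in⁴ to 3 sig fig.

Ix ≈ 3.57 in⁴

Split into non-overlapping primitives; take the origin at the lower-left of the bounding box.
Flange: 4 × 0.55, A = 2.2 in², y = 3.075 in, Ī = 0.055458 in⁴.
Web: 0.55 × 2.8, A = 1.54 in², y = 1.4 in, Ī = 1.0061 in⁴.
Hole (subtracted): ⌀0.3, A = 0.070686 in², y = 3.075 in, Ī = 0.00039761 in⁴.
Centroid: ȳ = ΣA·y / ΣA = 2.372 in.
Transfer each piece to the centroidal x-axis using Ī + A·d² with d = y − 2.372:
  flange: d = 0.70299 in → contributes +1.1427 in⁴
  web: d = -0.97201 in → contributes +2.4611 in⁴
  hole: d = 0.70299 in → contributes −0.03533 in⁴
Total I = 3.5685 in⁴.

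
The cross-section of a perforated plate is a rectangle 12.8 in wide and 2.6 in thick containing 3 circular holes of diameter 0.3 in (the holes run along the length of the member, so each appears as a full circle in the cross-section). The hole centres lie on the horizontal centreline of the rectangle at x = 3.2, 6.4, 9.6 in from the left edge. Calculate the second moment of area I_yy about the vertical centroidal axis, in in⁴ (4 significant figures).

I_yy ≈ 452.9 in⁴

Split into non-overlapping primitives; take the origin at the lower-left of the bounding box.
Plate: 12.8 × 2.6, A = 33.28 in², x = 6.4 in, Ī = 454.383 in⁴.
Hole 1 (subtracted): ⌀0.3, A = 0.0706858 in², x = 3.2 in, Ī = 0.000397608 in⁴.
Hole 2 (subtracted): ⌀0.3, A = 0.0706858 in², x = 6.4 in, Ī = 0.000397608 in⁴.
Hole 3 (subtracted): ⌀0.3, A = 0.0706858 in², x = 9.6 in, Ī = 0.000397608 in⁴.
By symmetry the centroid is at mid-width, x̄ = 6.4 in.
Transfer each piece to the vertical centroidal axis using Ī + A·d² with d = x − 6.4:
  plate: d = 0 in → contributes +454.383 in⁴
  hole 1: d = -3.2 in → contributes −0.724221 in⁴
  hole 2: d = 0 in → contributes −0.000397608 in⁴
  hole 3: d = 3.2 in → contributes −0.724221 in⁴
Total I = 452.934 in⁴.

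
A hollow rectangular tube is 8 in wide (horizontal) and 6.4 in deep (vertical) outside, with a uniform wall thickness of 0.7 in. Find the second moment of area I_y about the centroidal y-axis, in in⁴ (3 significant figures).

Decompose the section into non-overlapping parts with the origin at the bottom-left of its bounding rectangle.
Outer rectangle: 8 × 6.4, A = 51.2 in², x = 4 in, Ī = 273.07 in⁴.
Inner void (subtracted): 6.6 × 5, A = 33 in², x = 4 in, Ī = 119.79 in⁴.
By symmetry the centroid is at mid-width, x̄ = 4 in.
All pieces are centred on the centroidal y-axis, so I = ΣĪ (holes subtracted) = 153.28 in⁴.

I_y ≈ 153 in⁴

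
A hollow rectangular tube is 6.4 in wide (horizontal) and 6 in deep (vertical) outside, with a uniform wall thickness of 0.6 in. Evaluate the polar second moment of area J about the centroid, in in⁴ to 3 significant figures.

Treat the section as a set of non-overlapping primitives; coordinates are from the bounding-box lower-left.
Outer rectangle: 6.4 × 6, A = 38.4 in², y = 3 in, Ī = 115.2 in⁴.
Inner void (subtracted): 5.2 × 4.8, A = 24.96 in², y = 3 in, Ī = 47.923 in⁴.
By symmetry the centroid is at mid-height, ȳ = 3 in.
All pieces are centred on the centroidal x-axis, so I = ΣĪ (holes subtracted) = 67.277 in⁴.
Repeating about the centroidal y-axis gives I_y = 74.829 in⁴.
Polar second moment: J = I_x + I_y = 142.11 in⁴.

J ≈ 142 in⁴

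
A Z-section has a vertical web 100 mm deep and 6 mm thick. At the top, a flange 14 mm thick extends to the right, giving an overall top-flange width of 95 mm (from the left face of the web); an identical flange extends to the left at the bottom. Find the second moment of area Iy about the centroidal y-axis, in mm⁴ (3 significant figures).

Treat the section as a set of non-overlapping primitives; coordinates are from the bounding-box lower-left.
Web: 6 × 100, A = 600 mm², x = 92 mm, Ī = 1 800 mm⁴.
Top flange (beyond web): 89 × 14, A = 1 246 mm², x = 139.5 mm, Ī = 822 464 mm⁴.
Bottom flange (beyond web): 89 × 14, A = 1 246 mm², x = 44.5 mm, Ī = 822 464 mm⁴.
Centroid: x̄ = ΣA·x / ΣA = 92 mm.
Transfer each piece to the centroidal y-axis using Ī + A·d² with d = x − 92:
  web: d = 0 mm → contributes +1 800 mm⁴
  top flange (beyond web): d = 47.5 mm → contributes +3 633 751 mm⁴
  bottom flange (beyond web): d = -47.5 mm → contributes +3 633 751 mm⁴
Total I = 7 269 303 mm⁴.

Iy ≈ 7.27 × 10⁶ mm⁴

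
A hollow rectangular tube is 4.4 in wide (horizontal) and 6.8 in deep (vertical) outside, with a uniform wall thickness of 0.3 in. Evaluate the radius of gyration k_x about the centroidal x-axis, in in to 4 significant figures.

Break the section into simple shapes (no overlaps), measuring from the bottom-left corner of the bounding box.
Outer rectangle: 4.4 × 6.8, A = 29.92 in², y = 3.4 in, Ī = 115.292 in⁴.
Inner void (subtracted): 3.8 × 6.2, A = 23.56 in², y = 3.4 in, Ī = 75.4705 in⁴.
By symmetry the centroid is at mid-height, ȳ = 3.4 in.
All pieces are centred on the centroidal x-axis, so I = ΣĪ (holes subtracted) = 39.8212 in⁴.
Radius of gyration: k = √(I/A) = √(39.8212 / 6.36) = 2.50224 in.

k_x ≈ 2.502 in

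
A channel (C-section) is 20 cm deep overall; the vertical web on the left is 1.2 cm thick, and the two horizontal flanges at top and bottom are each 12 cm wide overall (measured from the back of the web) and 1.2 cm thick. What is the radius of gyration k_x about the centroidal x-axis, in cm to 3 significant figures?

k_x ≈ 7.87 cm

Decompose the section into non-overlapping parts with the origin at the bottom-left of its bounding rectangle.
Web: 1.2 × 20, A = 24 cm², y = 10 cm, Ī = 800 cm⁴.
Top flange (beyond web): 10.8 × 1.2, A = 12.96 cm², y = 19.4 cm, Ī = 1.5552 cm⁴.
Bottom flange (beyond web): 10.8 × 1.2, A = 12.96 cm², y = 0.6 cm, Ī = 1.5552 cm⁴.
By symmetry the centroid is at mid-height, ȳ = 10 cm.
Transfer each piece to the centroidal x-axis using Ī + A·d² with d = y − 10:
  web: d = 0 cm → contributes +800 cm⁴
  top flange (beyond web): d = 9.4 cm → contributes +1146.7 cm⁴
  bottom flange (beyond web): d = -9.4 cm → contributes +1146.7 cm⁴
Total I = 3093.4 cm⁴.
Radius of gyration: k = √(I/A) = √(3093.4 / 49.92) = 7.8719 cm.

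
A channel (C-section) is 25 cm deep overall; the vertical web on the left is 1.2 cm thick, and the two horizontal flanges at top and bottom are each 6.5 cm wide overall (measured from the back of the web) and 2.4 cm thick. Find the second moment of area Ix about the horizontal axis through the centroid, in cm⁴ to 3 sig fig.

Treat the section as a set of non-overlapping primitives; coordinates are from the bounding-box lower-left.
Web: 1.2 × 25, A = 30 cm², y = 12.5 cm, Ī = 1562.5 cm⁴.
Top flange (beyond web): 5.3 × 2.4, A = 12.72 cm², y = 23.8 cm, Ī = 6.1056 cm⁴.
Bottom flange (beyond web): 5.3 × 2.4, A = 12.72 cm², y = 1.2 cm, Ī = 6.1056 cm⁴.
By symmetry the centroid is at mid-height, ȳ = 12.5 cm.
Transfer each piece to the horizontal axis through the centroid using Ī + A·d² with d = y − 12.5:
  web: d = 0 cm → contributes +1562.5 cm⁴
  top flange (beyond web): d = 11.3 cm → contributes +1630.3 cm⁴
  bottom flange (beyond web): d = -11.3 cm → contributes +1630.3 cm⁴
Total I = 4823.1 cm⁴.

Ix ≈ 4820 cm⁴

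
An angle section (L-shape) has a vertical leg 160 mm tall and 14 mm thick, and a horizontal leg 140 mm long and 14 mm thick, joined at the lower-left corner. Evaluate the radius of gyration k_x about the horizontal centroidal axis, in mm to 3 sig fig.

k_x ≈ 50.1 mm

Break the section into simple shapes (no overlaps), measuring from the bottom-left corner of the bounding box.
Vertical leg: 14 × 160, A = 2 240 mm², y = 80 mm, Ī = 4 778 667 mm⁴.
Horizontal leg (remainder): 126 × 14, A = 1 764 mm², y = 7 mm, Ī = 28 812 mm⁴.
Centroid: ȳ = ΣA·y / ΣA = 47.839 mm.
Transfer each piece to the horizontal centroidal axis using Ī + A·d² with d = y − 47.839:
  vertical leg: d = 32.161 mm → contributes +7 095 543 mm⁴
  horizontal leg (remainder): d = -40.839 mm → contributes +2 970 877 mm⁴
Total I = 10 066 419 mm⁴.
Radius of gyration: k = √(I/A) = √(10 066 419 / 4 004) = 50.141 mm.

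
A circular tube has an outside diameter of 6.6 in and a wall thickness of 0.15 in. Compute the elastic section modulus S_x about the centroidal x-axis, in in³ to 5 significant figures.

Split into non-overlapping primitives; take the origin at the lower-left of the bounding box.
Outer circle: ⌀6.6, A = 34.21194 in², y = 3.3 in, Ī = 93.14202 in⁴.
Bore (subtracted): ⌀6.3, A = 31.17245 in², y = 3.3 in, Ī = 77.32717 in⁴.
By symmetry the centroid is at mid-height, ȳ = 3.3 in.
All pieces are centred on the centroidal x-axis, so I = ΣĪ (holes subtracted) = 15.81485 in⁴.
Extreme fibre distance c = 3.3 in; S = I/c = 4.792379 in³.

S_x ≈ 4.7924 in³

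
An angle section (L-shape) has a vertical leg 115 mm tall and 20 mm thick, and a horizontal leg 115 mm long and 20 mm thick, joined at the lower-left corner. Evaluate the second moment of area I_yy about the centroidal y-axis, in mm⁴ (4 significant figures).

Treat the section as a set of non-overlapping primitives; coordinates are from the bounding-box lower-left.
Vertical leg: 20 × 115, A = 2 300 mm², x = 10 mm, Ī = 76666.7 mm⁴.
Horizontal leg (remainder): 95 × 20, A = 1 900 mm², x = 67.5 mm, Ī = 1 428 958 mm⁴.
Centroid: x̄ = ΣA·x / ΣA = 36.0119 mm.
Transfer each piece to the centroidal y-axis using Ī + A·d² with d = x − 36.0119:
  vertical leg: d = -26.0119 mm → contributes +1 632 891 mm⁴
  horizontal leg (remainder): d = 31.4881 mm → contributes +3 312 809 mm⁴
Total I = 4 945 699 mm⁴.

I_yy ≈ 4.946 × 10⁶ mm⁴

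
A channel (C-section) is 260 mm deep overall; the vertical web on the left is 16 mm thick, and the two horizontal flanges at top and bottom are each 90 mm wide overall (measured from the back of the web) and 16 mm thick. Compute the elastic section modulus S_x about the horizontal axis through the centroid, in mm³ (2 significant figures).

Split into non-overlapping primitives; take the origin at the lower-left of the bounding box.
Web: 16 × 260, A = 4 160 mm², y = 130 mm, Ī = 23 434 667 mm⁴.
Top flange (beyond web): 74 × 16, A = 1 184 mm², y = 252 mm, Ī = 25 259 mm⁴.
Bottom flange (beyond web): 74 × 16, A = 1 184 mm², y = 8 mm, Ī = 25 259 mm⁴.
By symmetry the centroid is at mid-height, ȳ = 130 mm.
Transfer each piece to the horizontal axis through the centroid using Ī + A·d² with d = y − 130:
  web: d = 0 mm → contributes +23 434 667 mm⁴
  top flange (beyond web): d = 122 mm → contributes +17 647 915 mm⁴
  bottom flange (beyond web): d = -122 mm → contributes +17 647 915 mm⁴
Total I = 58 730 496 mm⁴.
Extreme fibre distance c = 130 mm; S = I/c = 451 773 mm³.

S_x ≈ 4.5 × 10⁵ mm³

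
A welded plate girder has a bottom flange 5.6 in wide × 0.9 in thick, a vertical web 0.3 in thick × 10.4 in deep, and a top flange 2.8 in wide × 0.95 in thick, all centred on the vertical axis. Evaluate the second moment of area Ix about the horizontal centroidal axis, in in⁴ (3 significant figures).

Decompose the section into non-overlapping parts with the origin at the bottom-left of its bounding rectangle.
Bottom plate: 5.6 × 0.9, A = 5.04 in², y = 0.45 in, Ī = 0.3402 in⁴.
Web plate: 0.3 × 10.4, A = 3.12 in², y = 6.1 in, Ī = 28.122 in⁴.
Top plate: 2.8 × 0.95, A = 2.66 in², y = 11.775 in, Ī = 0.20005 in⁴.
Centroid: ȳ = ΣA·y / ΣA = 4.8634 in.
Transfer each piece to the horizontal centroidal axis using Ī + A·d² with d = y − 4.8634:
  bottom plate: d = -4.4134 in → contributes +98.508 in⁴
  web plate: d = 1.2366 in → contributes +32.893 in⁴
  top plate: d = 6.9116 in → contributes +127.27 in⁴
Total I = 258.67 in⁴.

Ix ≈ 259 in⁴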